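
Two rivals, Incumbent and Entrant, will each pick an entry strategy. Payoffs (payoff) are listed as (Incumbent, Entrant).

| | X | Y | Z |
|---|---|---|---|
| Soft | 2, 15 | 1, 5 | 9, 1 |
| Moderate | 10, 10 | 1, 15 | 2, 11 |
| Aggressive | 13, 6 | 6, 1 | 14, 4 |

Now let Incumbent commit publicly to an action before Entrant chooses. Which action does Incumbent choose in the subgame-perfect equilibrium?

Aggressive

Backward induction with Incumbent moving first.
- Soft: BR = X, leader payoff 2.
- Moderate: BR = Y, leader payoff 1.
- Aggressive: BR = X, leader payoff 13.
Incumbent's induced payoffs are 2, 1, 13, so Incumbent commits to Aggressive. Subgame-perfect outcome: (Aggressive, X) with payoffs (13, 6).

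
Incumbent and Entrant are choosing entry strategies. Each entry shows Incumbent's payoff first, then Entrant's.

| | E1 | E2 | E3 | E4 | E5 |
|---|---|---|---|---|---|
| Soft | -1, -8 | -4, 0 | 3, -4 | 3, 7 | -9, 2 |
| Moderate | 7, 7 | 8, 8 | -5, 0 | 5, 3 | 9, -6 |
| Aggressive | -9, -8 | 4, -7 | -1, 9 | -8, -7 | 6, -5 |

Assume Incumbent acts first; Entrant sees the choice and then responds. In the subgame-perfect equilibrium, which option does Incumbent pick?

Entrant best-responds to each possible Incumbent move:
- Soft: BR = E4, leader payoff 3.
- Moderate: BR = E2, leader payoff 8.
- Aggressive: BR = E3, leader payoff -1.
Incumbent's induced payoffs are 3, 8, -1, so Incumbent commits to Moderate. Subgame-perfect outcome: (Moderate, E2) with payoffs (8, 8).

Moderate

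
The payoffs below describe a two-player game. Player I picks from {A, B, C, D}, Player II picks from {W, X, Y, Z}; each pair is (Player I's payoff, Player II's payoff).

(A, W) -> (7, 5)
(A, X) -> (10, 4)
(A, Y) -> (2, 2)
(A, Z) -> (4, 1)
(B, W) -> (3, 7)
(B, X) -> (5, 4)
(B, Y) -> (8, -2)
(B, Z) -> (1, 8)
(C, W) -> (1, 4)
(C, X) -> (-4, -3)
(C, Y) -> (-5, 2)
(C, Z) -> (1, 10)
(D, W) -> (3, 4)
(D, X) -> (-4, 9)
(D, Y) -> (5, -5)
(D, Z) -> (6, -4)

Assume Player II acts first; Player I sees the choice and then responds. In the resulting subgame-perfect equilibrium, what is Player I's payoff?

7

Player I best-responds to each possible Player II move:
- W: BR = A, leader payoff 5.
- X: BR = A, leader payoff 4.
- Y: BR = B, leader payoff -2.
- Z: BR = D, leader payoff -4.
Player II's induced payoffs are 5, 4, -2, -4, so Player II commits to W. Subgame-perfect outcome: (A, W) with payoffs (7, 5).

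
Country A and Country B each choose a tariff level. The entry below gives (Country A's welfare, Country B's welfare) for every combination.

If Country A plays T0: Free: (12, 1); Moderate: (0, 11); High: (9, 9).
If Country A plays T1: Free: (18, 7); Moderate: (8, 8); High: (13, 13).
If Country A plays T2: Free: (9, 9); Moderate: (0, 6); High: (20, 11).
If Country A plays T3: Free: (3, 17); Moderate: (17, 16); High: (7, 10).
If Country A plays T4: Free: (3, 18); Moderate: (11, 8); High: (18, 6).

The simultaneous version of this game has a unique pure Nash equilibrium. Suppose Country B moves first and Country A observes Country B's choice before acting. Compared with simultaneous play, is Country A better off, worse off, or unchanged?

worse off

Country A best-responds to each possible Country B move:
- Free: Country A compares 12, 18, 9, 3, 3 and picks T1; Country B would get 7.
- Moderate: Country A compares 0, 8, 0, 17, 11 and picks T3; Country B would get 16.
- High: Country A compares 9, 13, 20, 7, 18 and picks T2; Country B would get 11.
Maximizing over 7, 16, 11, Country B chooses Moderate. Subgame-perfect outcome: (T3, Moderate) with payoffs (17, 16).
Now find the simultaneous Nash equilibrium.
Country A's best replies: Free→T1; Moderate→T3; High→T2.
Country B's best replies: T0→Moderate; T1→High; T2→High; T3→Free; T4→Free.
The unique mutual best reply is (T2, High), giving (20, 11).
Country A earns 17 sequentially versus 20 at the Nash outcome: worse off.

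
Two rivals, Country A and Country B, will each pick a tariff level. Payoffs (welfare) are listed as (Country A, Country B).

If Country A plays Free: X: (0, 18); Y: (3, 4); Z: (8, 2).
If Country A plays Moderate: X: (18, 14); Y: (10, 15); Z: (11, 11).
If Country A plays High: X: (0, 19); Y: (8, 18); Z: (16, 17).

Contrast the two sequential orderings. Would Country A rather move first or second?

second

If Country A leads: Country B's best replies are Free→X, Moderate→Y, High→X; Country A's induced payoffs 0, 10, 0; outcome (Moderate, Y), payoffs (10, 15).
If Country B leads: Country A's best replies are X→Moderate, Y→Moderate, Z→High; Country B's induced payoffs 14, 15, 17; outcome (High, Z), payoffs (16, 17).
Country A gets 10 moving first and 16 moving second, so Country A prefers to move second.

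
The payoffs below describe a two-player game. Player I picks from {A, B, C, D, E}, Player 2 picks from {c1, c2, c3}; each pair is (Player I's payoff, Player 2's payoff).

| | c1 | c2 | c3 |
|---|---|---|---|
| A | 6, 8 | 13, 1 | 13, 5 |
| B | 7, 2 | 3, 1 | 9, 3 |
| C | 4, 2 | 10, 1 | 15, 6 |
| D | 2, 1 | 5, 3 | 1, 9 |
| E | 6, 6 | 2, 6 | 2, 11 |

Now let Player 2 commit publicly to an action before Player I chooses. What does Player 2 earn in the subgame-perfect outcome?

Player I best-responds to each possible Player 2 move:
- c1: Player I compares 6, 7, 4, 2, 6 and picks B; Player 2 would get 2.
- c2: Player I compares 13, 3, 10, 5, 2 and picks A; Player 2 would get 1.
- c3: Player I compares 13, 9, 15, 1, 2 and picks C; Player 2 would get 6.
Maximizing over 2, 1, 6, Player 2 chooses c3. Subgame-perfect outcome: (C, c3) with payoffs (15, 6).

6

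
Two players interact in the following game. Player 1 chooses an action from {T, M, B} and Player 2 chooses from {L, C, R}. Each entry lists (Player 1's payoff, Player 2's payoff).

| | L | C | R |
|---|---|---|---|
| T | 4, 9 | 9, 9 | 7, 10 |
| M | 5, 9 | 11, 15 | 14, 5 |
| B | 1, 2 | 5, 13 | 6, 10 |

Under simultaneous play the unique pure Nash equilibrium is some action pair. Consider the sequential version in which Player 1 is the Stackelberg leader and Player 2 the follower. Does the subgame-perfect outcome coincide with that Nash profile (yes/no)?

yes

Backward induction with Player 1 moving first.
- T → Player 2 plays R (best of 9, 9, 10); Player 1 gets 7.
- M → Player 2 plays C (best of 9, 15, 5); Player 1 gets 11.
- B → Player 2 plays C (best of 2, 13, 10); Player 1 gets 5.
Player 1's induced payoffs are 7, 11, 5, so Player 1 commits to M. Subgame-perfect outcome: (M, C) with payoffs (11, 15).
Under simultaneous play:
Player 1's best replies: L→M; C→M; R→M.
Player 2's best replies: T→R; M→C; B→C.
The unique mutual best reply is (M, C), giving (11, 15).
Sequential outcome (M, C) coincides with the Nash profile (M, C).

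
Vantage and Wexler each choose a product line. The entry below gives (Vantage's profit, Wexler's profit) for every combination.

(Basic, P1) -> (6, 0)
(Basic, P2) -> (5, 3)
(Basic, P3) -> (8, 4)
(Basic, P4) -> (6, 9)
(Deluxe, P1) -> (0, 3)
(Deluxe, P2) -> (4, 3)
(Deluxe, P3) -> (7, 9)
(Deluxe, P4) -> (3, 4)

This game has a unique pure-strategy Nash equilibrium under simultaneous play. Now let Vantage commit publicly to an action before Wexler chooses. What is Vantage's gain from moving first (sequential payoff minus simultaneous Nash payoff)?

Wexler best-responds to each possible Vantage move:
- Basic → Wexler plays P4 (best of 0, 3, 4, 9); Vantage gets 6.
- Deluxe → Wexler plays P3 (best of 3, 3, 9, 4); Vantage gets 7.
Vantage's induced payoffs are 6, 7, so Vantage commits to Deluxe. Subgame-perfect outcome: (Deluxe, P3) with payoffs (7, 9).
Now find the simultaneous Nash equilibrium.
Vantage's best replies: P1→Basic; P2→Basic; P3→Basic; P4→Basic.
Wexler's best replies: Basic→P4; Deluxe→P3.
Only (Basic, P4) has each player best-responding; Nash payoffs (6, 9).
Vantage's commitment gain: 7 − 6 = 1.

1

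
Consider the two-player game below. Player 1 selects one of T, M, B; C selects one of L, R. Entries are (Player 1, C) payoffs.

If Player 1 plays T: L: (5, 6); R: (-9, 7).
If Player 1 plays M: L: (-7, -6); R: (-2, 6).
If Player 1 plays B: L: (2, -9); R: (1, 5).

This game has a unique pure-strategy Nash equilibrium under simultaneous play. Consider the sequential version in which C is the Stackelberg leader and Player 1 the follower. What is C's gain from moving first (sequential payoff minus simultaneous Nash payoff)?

1

Solve by backward induction (C leads).
- L: BR = T, leader payoff 6.
- R: BR = B, leader payoff 5.
Among 6, 5, the best is 6 at L. Subgame-perfect outcome: (T, L) with payoffs (5, 6).
Under simultaneous play:
Player 1's best replies: L→T; R→B.
C's best replies: T→R; M→R; B→R.
Only (B, R) has each player best-responding; Nash payoffs (1, 5).
C's commitment gain: 6 − 5 = 1.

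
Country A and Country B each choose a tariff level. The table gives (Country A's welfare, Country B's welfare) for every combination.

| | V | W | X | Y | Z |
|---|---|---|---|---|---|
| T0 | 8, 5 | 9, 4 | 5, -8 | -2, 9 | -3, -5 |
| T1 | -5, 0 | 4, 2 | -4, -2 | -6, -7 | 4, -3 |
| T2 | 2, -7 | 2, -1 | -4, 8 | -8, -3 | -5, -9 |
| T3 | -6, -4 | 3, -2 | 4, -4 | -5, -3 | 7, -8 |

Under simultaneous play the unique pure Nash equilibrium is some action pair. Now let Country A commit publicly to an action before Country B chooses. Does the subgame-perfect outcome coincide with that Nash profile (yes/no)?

no

Work backward from Country B's decision.
- T0: BR = Y, leader payoff -2.
- T1: BR = W, leader payoff 4.
- T2: BR = X, leader payoff -4.
- T3: BR = W, leader payoff 3.
Among -2, 4, -4, 3, the best is 4 at T1. Subgame-perfect outcome: (T1, W) with payoffs (4, 2).
Under simultaneous play:
Country A's best replies: V→T0; W→T0; X→T0; Y→T0; Z→T3.
Country B's best replies: T0→Y; T1→W; T2→X; T3→W.
The unique mutual best reply is (T0, Y), giving (-2, 9).
Sequential outcome (T1, W) differs from the Nash profile (T0, Y).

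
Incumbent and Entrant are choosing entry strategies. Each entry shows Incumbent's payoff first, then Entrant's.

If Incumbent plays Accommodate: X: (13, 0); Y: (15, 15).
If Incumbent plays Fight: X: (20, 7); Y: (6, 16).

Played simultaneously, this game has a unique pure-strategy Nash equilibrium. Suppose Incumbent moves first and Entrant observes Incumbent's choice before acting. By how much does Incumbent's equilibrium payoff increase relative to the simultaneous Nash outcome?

0

Entrant best-responds to each possible Incumbent move:
- Accommodate: BR = Y, leader payoff 15.
- Fight: BR = Y, leader payoff 6.
Incumbent's induced payoffs are 15, 6, so Incumbent commits to Accommodate. Subgame-perfect outcome: (Accommodate, Y) with payoffs (15, 15).
Under simultaneous play:
Incumbent's best replies: X→Fight; Y→Accommodate.
Entrant's best replies: Accommodate→Y; Fight→Y.
Only (Accommodate, Y) has each player best-responding; Nash payoffs (15, 15).
Incumbent's commitment gain: 15 − 15 = 0.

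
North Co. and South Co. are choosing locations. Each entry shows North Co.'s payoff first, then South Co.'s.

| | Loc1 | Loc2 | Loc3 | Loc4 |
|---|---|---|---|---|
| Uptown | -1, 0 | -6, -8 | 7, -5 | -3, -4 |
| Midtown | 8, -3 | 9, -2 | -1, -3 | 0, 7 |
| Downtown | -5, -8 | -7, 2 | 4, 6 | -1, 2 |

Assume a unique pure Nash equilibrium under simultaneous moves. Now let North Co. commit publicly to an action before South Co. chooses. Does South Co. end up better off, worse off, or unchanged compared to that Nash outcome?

Backward induction with North Co. moving first.
- Uptown: South Co. compares 0, -8, -5, -4 and picks Loc1; North Co. would get -1.
- Midtown: South Co. compares -3, -2, -3, 7 and picks Loc4; North Co. would get 0.
- Downtown: South Co. compares -8, 2, 6, 2 and picks Loc3; North Co. would get 4.
North Co.'s induced payoffs are -1, 0, 4, so North Co. commits to Downtown. Subgame-perfect outcome: (Downtown, Loc3) with payoffs (4, 6).
Under simultaneous play:
North Co.'s best replies: Loc1→Midtown; Loc2→Midtown; Loc3→Uptown; Loc4→Midtown.
South Co.'s best replies: Uptown→Loc1; Midtown→Loc4; Downtown→Loc3.
The unique mutual best reply is (Midtown, Loc4), giving (0, 7).
South Co. earns 6 sequentially versus 7 at the Nash outcome: worse off.

worse off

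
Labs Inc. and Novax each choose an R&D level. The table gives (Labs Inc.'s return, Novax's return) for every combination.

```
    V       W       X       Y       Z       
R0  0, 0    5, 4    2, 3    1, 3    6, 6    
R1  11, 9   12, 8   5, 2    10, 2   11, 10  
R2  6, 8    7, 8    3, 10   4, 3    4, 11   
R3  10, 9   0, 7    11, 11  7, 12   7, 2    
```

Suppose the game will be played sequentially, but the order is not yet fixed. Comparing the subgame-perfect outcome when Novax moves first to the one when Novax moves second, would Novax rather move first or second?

first

If Labs Inc. leads: Novax's best replies are R0→Z, R1→Z, R2→Z, R3→Y; Labs Inc.'s induced payoffs 6, 11, 4, 7; outcome (R1, Z), payoffs (11, 10).
If Novax leads: Labs Inc.'s best replies are V→R1, W→R1, X→R3, Y→R1, Z→R1; Novax's induced payoffs 9, 8, 11, 2, 10; outcome (R3, X), payoffs (11, 11).
Novax gets 11 moving first and 10 moving second, so Novax prefers to move first.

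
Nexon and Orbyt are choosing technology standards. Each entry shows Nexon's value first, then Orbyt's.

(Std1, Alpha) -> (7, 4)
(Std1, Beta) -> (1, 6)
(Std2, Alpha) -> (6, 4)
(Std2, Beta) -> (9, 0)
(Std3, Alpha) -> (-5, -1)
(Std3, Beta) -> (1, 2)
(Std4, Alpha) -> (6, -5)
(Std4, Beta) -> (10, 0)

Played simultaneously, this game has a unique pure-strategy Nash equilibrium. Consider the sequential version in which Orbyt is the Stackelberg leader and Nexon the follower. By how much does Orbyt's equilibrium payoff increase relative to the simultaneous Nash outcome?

Nexon best-responds to each possible Orbyt move:
- Alpha: Nexon compares 7, 6, -5, 6 and picks Std1; Orbyt would get 4.
- Beta: Nexon compares 1, 9, 1, 10 and picks Std4; Orbyt would get 0.
Among 4, 0, the best is 4 at Alpha. Subgame-perfect outcome: (Std1, Alpha) with payoffs (7, 4).
For the simultaneous game, intersect best replies.
Nexon's best replies: Alpha→Std1; Beta→Std4.
Orbyt's best replies: Std1→Beta; Std2→Alpha; Std3→Beta; Std4→Beta.
Only (Std4, Beta) has each player best-responding; Nash payoffs (10, 0).
Orbyt's commitment gain: 4 − 0 = 4.

4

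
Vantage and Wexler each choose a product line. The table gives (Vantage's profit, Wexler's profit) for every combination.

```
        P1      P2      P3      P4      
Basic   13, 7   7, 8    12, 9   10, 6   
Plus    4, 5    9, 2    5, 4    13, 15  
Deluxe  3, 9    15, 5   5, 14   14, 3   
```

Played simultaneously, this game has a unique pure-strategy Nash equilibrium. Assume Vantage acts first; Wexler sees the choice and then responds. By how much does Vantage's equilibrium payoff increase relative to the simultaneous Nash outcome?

1

Work backward from Wexler's decision.
- Basic: BR = P3, leader payoff 12.
- Plus: BR = P4, leader payoff 13.
- Deluxe: BR = P3, leader payoff 5.
Maximizing over 12, 13, 5, Vantage chooses Plus. Subgame-perfect outcome: (Plus, P4) with payoffs (13, 15).
Now find the simultaneous Nash equilibrium.
Vantage's best replies: P1→Basic; P2→Deluxe; P3→Basic; P4→Deluxe.
Wexler's best replies: Basic→P3; Plus→P4; Deluxe→P3.
The unique mutual best reply is (Basic, P3), giving (12, 9).
Vantage's commitment gain: 13 − 12 = 1.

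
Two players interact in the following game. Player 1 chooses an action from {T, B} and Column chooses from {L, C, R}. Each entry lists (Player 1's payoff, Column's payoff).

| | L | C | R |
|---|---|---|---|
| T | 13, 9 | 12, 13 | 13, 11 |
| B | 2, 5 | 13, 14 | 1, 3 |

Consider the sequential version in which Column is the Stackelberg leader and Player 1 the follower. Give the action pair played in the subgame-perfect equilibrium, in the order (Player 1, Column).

Solve by backward induction (Column leads).
- L: BR = T, leader payoff 9.
- C: BR = B, leader payoff 14.
- R: BR = T, leader payoff 11.
Maximizing over 9, 14, 11, Column chooses C. Subgame-perfect outcome: (B, C) with payoffs (13, 14).

(B, C)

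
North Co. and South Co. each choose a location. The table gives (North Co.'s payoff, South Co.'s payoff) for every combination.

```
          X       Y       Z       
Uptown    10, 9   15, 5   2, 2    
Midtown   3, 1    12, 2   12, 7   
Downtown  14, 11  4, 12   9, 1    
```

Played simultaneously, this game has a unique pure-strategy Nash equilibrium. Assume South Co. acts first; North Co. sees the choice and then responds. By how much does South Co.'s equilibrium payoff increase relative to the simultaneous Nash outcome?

Solve by backward induction (South Co. leads).
- X: North Co. compares 10, 3, 14 and picks Downtown; South Co. would get 11.
- Y: North Co. compares 15, 12, 4 and picks Uptown; South Co. would get 5.
- Z: North Co. compares 2, 12, 9 and picks Midtown; South Co. would get 7.
South Co.'s induced payoffs are 11, 5, 7, so South Co. commits to X. Subgame-perfect outcome: (Downtown, X) with payoffs (14, 11).
For the simultaneous game, intersect best replies.
North Co.'s best replies: X→Downtown; Y→Uptown; Z→Midtown.
South Co.'s best replies: Uptown→X; Midtown→Z; Downtown→Y.
The unique mutual best reply is (Midtown, Z), giving (12, 7).
South Co.'s commitment gain: 11 − 7 = 4.

4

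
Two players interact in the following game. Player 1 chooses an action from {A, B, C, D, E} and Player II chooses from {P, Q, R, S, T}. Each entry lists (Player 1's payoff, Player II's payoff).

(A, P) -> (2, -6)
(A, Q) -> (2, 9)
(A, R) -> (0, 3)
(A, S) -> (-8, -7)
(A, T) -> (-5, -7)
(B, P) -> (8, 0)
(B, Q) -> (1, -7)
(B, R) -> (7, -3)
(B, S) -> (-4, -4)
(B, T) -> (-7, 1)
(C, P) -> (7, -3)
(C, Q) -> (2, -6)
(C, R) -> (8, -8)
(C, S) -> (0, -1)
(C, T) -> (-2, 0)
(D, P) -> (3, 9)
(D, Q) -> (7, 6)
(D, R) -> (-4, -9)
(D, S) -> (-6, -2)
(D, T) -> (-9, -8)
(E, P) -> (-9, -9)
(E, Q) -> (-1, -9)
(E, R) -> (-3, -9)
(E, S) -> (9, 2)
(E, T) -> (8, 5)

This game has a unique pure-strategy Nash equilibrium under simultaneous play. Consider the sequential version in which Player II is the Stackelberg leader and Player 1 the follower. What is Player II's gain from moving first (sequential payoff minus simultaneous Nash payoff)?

Player 1 best-responds to each possible Player II move:
- P → Player 1 plays B (best of 2, 8, 7, 3, -9); Player II gets 0.
- Q → Player 1 plays D (best of 2, 1, 2, 7, -1); Player II gets 6.
- R → Player 1 plays C (best of 0, 7, 8, -4, -3); Player II gets -8.
- S → Player 1 plays E (best of -8, -4, 0, -6, 9); Player II gets 2.
- T → Player 1 plays E (best of -5, -7, -2, -9, 8); Player II gets 5.
Maximizing over 0, 6, -8, 2, 5, Player II chooses Q. Subgame-perfect outcome: (D, Q) with payoffs (7, 6).
Under simultaneous play:
Player 1's best replies: P→B; Q→D; R→C; S→E; T→E.
Player II's best replies: A→Q; B→T; C→T; D→P; E→T.
Only (E, T) has each player best-responding; Nash payoffs (8, 5).
Player II's commitment gain: 6 − 5 = 1.

1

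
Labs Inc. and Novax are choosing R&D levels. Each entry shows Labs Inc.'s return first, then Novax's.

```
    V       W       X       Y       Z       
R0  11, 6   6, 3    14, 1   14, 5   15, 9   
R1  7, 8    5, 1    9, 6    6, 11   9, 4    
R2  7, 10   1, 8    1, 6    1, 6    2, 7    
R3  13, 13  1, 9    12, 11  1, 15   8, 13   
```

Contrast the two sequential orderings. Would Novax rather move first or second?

first

If Labs Inc. leads: Novax's best replies are R0→Z, R1→Y, R2→V, R3→Y; Labs Inc.'s induced payoffs 15, 6, 7, 1; outcome (R0, Z), payoffs (15, 9).
If Novax leads: Labs Inc.'s best replies are V→R3, W→R0, X→R0, Y→R0, Z→R0; Novax's induced payoffs 13, 3, 1, 5, 9; outcome (R3, V), payoffs (13, 13).
Novax gets 13 moving first and 9 moving second, so Novax prefers to move first.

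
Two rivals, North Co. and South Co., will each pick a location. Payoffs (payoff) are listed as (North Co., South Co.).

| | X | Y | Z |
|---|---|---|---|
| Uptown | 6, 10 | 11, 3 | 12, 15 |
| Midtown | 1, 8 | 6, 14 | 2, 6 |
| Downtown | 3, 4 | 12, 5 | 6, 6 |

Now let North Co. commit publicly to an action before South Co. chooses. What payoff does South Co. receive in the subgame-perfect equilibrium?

15

Solve by backward induction (North Co. leads).
- Uptown → South Co. plays Z (best of 10, 3, 15); North Co. gets 12.
- Midtown → South Co. plays Y (best of 8, 14, 6); North Co. gets 6.
- Downtown → South Co. plays Z (best of 4, 5, 6); North Co. gets 6.
Among 12, 6, 6, the best is 12 at Uptown. Subgame-perfect outcome: (Uptown, Z) with payoffs (12, 15).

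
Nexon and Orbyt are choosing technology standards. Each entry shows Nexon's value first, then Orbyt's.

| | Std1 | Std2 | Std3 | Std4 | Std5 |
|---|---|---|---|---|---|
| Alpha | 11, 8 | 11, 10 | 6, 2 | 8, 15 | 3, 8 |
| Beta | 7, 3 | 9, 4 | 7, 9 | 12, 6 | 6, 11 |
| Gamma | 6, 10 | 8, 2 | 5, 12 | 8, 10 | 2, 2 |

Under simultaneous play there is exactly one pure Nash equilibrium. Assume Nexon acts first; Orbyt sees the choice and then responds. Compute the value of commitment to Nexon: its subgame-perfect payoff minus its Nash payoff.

Work backward from Orbyt's decision.
- Alpha → Orbyt plays Std4 (best of 8, 10, 2, 15, 8); Nexon gets 8.
- Beta → Orbyt plays Std5 (best of 3, 4, 9, 6, 11); Nexon gets 6.
- Gamma → Orbyt plays Std3 (best of 10, 2, 12, 10, 2); Nexon gets 5.
Among 8, 6, 5, the best is 8 at Alpha. Subgame-perfect outcome: (Alpha, Std4) with payoffs (8, 15).
Now find the simultaneous Nash equilibrium.
Nexon's best replies: Std1→Alpha; Std2→Alpha; Std3→Beta; Std4→Beta; Std5→Beta.
Orbyt's best replies: Alpha→Std4; Beta→Std5; Gamma→Std3.
The unique mutual best reply is (Beta, Std5), giving (6, 11).
Nexon's commitment gain: 8 − 6 = 2.

2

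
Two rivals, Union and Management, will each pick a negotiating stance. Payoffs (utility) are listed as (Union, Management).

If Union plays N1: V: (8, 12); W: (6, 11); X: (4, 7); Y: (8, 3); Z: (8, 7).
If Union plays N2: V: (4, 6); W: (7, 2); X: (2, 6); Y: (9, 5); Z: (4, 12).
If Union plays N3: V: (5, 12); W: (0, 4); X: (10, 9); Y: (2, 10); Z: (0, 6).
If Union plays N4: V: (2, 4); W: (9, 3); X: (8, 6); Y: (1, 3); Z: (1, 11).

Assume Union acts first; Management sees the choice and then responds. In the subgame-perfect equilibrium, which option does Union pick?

N1

Management best-responds to each possible Union move:
- N1: Management compares 12, 11, 7, 3, 7 and picks V; Union would get 8.
- N2: Management compares 6, 2, 6, 5, 12 and picks Z; Union would get 4.
- N3: Management compares 12, 4, 9, 10, 6 and picks V; Union would get 5.
- N4: Management compares 4, 3, 6, 3, 11 and picks Z; Union would get 1.
Maximizing over 8, 4, 5, 1, Union chooses N1. Subgame-perfect outcome: (N1, V) with payoffs (8, 12).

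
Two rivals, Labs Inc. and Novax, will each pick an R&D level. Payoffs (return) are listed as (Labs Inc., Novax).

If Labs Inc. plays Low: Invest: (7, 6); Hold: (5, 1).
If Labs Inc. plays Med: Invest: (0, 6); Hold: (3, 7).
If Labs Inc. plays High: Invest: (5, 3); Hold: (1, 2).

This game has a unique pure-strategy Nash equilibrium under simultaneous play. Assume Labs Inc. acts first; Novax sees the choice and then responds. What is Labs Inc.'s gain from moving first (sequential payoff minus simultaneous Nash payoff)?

Backward induction with Labs Inc. moving first.
- Low: BR = Invest, leader payoff 7.
- Med: BR = Hold, leader payoff 3.
- High: BR = Invest, leader payoff 5.
Labs Inc.'s induced payoffs are 7, 3, 5, so Labs Inc. commits to Low. Subgame-perfect outcome: (Low, Invest) with payoffs (7, 6).
Now find the simultaneous Nash equilibrium.
Labs Inc.'s best replies: Invest→Low; Hold→Low.
Novax's best replies: Low→Invest; Med→Hold; High→Invest.
Only (Low, Invest) has each player best-responding; Nash payoffs (7, 6).
Labs Inc.'s commitment gain: 7 − 7 = 0.

0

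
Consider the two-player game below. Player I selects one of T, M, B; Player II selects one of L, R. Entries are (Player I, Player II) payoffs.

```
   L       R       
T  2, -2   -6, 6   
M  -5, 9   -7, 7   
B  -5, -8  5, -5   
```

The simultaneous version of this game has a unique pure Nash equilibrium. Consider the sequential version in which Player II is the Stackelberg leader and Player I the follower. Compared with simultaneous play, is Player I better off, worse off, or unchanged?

Work backward from Player I's decision.
- L: Player I compares 2, -5, -5 and picks T; Player II would get -2.
- R: Player I compares -6, -7, 5 and picks B; Player II would get -5.
Player II's induced payoffs are -2, -5, so Player II commits to L. Subgame-perfect outcome: (T, L) with payoffs (2, -2).
For the simultaneous game, intersect best replies.
Player I's best replies: L→T; R→B.
Player II's best replies: T→R; M→L; B→R.
Only (B, R) has each player best-responding; Nash payoffs (5, -5).
Player I earns 2 sequentially versus 5 at the Nash outcome: worse off.

worse off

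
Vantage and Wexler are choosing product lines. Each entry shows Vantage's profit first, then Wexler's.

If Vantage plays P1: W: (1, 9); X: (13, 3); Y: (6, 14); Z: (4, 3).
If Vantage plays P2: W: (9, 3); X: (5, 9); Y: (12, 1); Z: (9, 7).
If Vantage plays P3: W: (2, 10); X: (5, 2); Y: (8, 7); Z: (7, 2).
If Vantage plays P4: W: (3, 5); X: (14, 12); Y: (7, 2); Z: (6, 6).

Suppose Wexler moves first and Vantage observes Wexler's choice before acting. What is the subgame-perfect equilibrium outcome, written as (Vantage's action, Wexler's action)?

Vantage best-responds to each possible Wexler move:
- W: Vantage compares 1, 9, 2, 3 and picks P2; Wexler would get 3.
- X: Vantage compares 13, 5, 5, 14 and picks P4; Wexler would get 12.
- Y: Vantage compares 6, 12, 8, 7 and picks P2; Wexler would get 1.
- Z: Vantage compares 4, 9, 7, 6 and picks P2; Wexler would get 7.
Maximizing over 3, 12, 1, 7, Wexler chooses X. Subgame-perfect outcome: (P4, X) with payoffs (14, 12).

(P4, X)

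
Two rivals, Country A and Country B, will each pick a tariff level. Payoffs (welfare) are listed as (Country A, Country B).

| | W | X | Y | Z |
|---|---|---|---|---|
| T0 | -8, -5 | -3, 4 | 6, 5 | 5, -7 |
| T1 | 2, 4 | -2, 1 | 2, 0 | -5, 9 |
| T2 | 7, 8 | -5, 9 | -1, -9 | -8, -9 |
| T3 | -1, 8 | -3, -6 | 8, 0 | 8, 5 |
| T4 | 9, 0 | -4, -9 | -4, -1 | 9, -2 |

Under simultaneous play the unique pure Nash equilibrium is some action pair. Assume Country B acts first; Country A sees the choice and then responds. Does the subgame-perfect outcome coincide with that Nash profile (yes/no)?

Solve by backward induction (Country B leads).
- W → Country A plays T4 (best of -8, 2, 7, -1, 9); Country B gets 0.
- X → Country A plays T1 (best of -3, -2, -5, -3, -4); Country B gets 1.
- Y → Country A plays T3 (best of 6, 2, -1, 8, -4); Country B gets 0.
- Z → Country A plays T4 (best of 5, -5, -8, 8, 9); Country B gets -2.
Country B's induced payoffs are 0, 1, 0, -2, so Country B commits to X. Subgame-perfect outcome: (T1, X) with payoffs (-2, 1).
Under simultaneous play:
Country A's best replies: W→T4; X→T1; Y→T3; Z→T4.
Country B's best replies: T0→Y; T1→Z; T2→X; T3→W; T4→W.
Only (T4, W) has each player best-responding; Nash payoffs (9, 0).
Sequential outcome (T1, X) differs from the Nash profile (T4, W).

no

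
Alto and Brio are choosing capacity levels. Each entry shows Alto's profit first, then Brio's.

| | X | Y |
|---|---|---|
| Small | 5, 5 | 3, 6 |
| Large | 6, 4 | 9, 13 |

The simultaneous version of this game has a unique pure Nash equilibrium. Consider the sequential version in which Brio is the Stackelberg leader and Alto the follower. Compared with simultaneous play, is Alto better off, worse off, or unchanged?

unchanged

Work backward from Alto's decision.
- X: BR = Large, leader payoff 4.
- Y: BR = Large, leader payoff 13.
Maximizing over 4, 13, Brio chooses Y. Subgame-perfect outcome: (Large, Y) with payoffs (9, 13).
Now find the simultaneous Nash equilibrium.
Alto's best replies: X→Large; Y→Large.
Brio's best replies: Small→Y; Large→Y.
The unique mutual best reply is (Large, Y), giving (9, 13).
Alto earns 9 sequentially versus 9 at the Nash outcome: unchanged.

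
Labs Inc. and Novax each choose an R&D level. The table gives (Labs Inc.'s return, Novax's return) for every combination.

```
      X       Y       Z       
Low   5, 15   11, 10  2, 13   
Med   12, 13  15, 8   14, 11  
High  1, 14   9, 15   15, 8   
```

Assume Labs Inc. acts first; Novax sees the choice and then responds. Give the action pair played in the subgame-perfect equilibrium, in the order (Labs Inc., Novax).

Backward induction with Labs Inc. moving first.
- Low: Novax compares 15, 10, 13 and picks X; Labs Inc. would get 5.
- Med: Novax compares 13, 8, 11 and picks X; Labs Inc. would get 12.
- High: Novax compares 14, 15, 8 and picks Y; Labs Inc. would get 9.
Labs Inc.'s induced payoffs are 5, 12, 9, so Labs Inc. commits to Med. Subgame-perfect outcome: (Med, X) with payoffs (12, 13).

(Med, X)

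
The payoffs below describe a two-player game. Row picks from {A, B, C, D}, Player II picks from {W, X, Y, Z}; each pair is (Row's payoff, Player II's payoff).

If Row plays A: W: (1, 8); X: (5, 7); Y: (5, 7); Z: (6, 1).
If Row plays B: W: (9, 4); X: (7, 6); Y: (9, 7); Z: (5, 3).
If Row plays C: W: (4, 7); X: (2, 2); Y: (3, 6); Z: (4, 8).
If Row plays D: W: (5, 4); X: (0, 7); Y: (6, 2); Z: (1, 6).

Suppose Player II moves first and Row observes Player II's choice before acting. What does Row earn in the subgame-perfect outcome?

Row best-responds to each possible Player II move:
- W → Row plays B (best of 1, 9, 4, 5); Player II gets 4.
- X → Row plays B (best of 5, 7, 2, 0); Player II gets 6.
- Y → Row plays B (best of 5, 9, 3, 6); Player II gets 7.
- Z → Row plays A (best of 6, 5, 4, 1); Player II gets 1.
Player II's induced payoffs are 4, 6, 7, 1, so Player II commits to Y. Subgame-perfect outcome: (B, Y) with payoffs (9, 7).

9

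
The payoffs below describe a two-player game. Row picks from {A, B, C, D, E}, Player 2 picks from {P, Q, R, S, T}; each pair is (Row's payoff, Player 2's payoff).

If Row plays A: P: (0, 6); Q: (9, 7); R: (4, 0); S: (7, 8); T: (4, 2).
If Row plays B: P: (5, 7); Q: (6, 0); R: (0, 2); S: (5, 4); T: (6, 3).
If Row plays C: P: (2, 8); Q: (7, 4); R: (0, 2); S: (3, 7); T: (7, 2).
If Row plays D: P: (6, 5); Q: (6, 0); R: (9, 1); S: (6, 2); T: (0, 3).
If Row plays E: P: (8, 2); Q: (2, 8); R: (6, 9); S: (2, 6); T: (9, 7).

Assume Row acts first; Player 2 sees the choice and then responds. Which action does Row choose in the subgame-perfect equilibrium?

Work backward from Player 2's decision.
- A: Player 2 compares 6, 7, 0, 8, 2 and picks S; Row would get 7.
- B: Player 2 compares 7, 0, 2, 4, 3 and picks P; Row would get 5.
- C: Player 2 compares 8, 4, 2, 7, 2 and picks P; Row would get 2.
- D: Player 2 compares 5, 0, 1, 2, 3 and picks P; Row would get 6.
- E: Player 2 compares 2, 8, 9, 6, 7 and picks R; Row would get 6.
Maximizing over 7, 5, 2, 6, 6, Row chooses A. Subgame-perfect outcome: (A, S) with payoffs (7, 8).

A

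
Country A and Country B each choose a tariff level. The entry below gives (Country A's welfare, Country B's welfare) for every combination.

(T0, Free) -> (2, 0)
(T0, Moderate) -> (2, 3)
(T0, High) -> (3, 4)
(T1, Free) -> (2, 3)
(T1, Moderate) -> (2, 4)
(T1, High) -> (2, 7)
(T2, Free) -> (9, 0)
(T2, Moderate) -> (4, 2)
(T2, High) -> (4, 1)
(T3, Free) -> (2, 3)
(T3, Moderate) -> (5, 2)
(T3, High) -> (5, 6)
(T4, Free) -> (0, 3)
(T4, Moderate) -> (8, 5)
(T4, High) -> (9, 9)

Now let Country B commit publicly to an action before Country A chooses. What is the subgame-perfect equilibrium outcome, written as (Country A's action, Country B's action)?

Backward induction with Country B moving first.
- Free → Country A plays T2 (best of 2, 2, 9, 2, 0); Country B gets 0.
- Moderate → Country A plays T4 (best of 2, 2, 4, 5, 8); Country B gets 5.
- High → Country A plays T4 (best of 3, 2, 4, 5, 9); Country B gets 9.
Maximizing over 0, 5, 9, Country B chooses High. Subgame-perfect outcome: (T4, High) with payoffs (9, 9).

(T4, High)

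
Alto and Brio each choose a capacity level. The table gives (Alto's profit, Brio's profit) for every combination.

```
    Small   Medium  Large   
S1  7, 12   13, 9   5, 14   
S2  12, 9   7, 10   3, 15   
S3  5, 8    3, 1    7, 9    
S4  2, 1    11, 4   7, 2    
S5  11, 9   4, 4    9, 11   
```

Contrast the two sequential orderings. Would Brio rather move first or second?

If Alto leads: Brio's best replies are S1→Large, S2→Large, S3→Large, S4→Medium, S5→Large; Alto's induced payoffs 5, 3, 7, 11, 9; outcome (S4, Medium), payoffs (11, 4).
If Brio leads: Alto's best replies are Small→S2, Medium→S1, Large→S5; Brio's induced payoffs 9, 9, 11; outcome (S5, Large), payoffs (9, 11).
Brio gets 11 moving first and 4 moving second, so Brio prefers to move first.

first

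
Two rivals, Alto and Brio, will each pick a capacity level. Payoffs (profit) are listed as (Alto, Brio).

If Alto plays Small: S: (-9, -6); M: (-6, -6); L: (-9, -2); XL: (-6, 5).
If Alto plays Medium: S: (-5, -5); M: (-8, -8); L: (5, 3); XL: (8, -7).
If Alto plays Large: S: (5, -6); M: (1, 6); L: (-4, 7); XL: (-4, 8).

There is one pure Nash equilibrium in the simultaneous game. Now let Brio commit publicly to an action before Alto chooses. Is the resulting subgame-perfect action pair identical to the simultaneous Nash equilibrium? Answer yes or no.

Backward induction with Brio moving first.
- S: BR = Large, leader payoff -6.
- M: BR = Large, leader payoff 6.
- L: BR = Medium, leader payoff 3.
- XL: BR = Medium, leader payoff -7.
Maximizing over -6, 6, 3, -7, Brio chooses M. Subgame-perfect outcome: (Large, M) with payoffs (1, 6).
For the simultaneous game, intersect best replies.
Alto's best replies: S→Large; M→Large; L→Medium; XL→Medium.
Brio's best replies: Small→XL; Medium→L; Large→XL.
Only (Medium, L) has each player best-responding; Nash payoffs (5, 3).
Sequential outcome (Large, M) differs from the Nash profile (Medium, L).

no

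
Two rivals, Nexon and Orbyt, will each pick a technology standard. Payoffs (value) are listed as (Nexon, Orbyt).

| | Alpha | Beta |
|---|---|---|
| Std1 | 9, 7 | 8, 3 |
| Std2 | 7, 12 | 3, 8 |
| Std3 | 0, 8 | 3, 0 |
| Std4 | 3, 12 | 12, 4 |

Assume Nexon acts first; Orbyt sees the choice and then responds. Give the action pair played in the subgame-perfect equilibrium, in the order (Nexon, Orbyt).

(Std1, Alpha)

Work backward from Orbyt's decision.
- Std1: BR = Alpha, leader payoff 9.
- Std2: BR = Alpha, leader payoff 7.
- Std3: BR = Alpha, leader payoff 0.
- Std4: BR = Alpha, leader payoff 3.
Nexon's induced payoffs are 9, 7, 0, 3, so Nexon commits to Std1. Subgame-perfect outcome: (Std1, Alpha) with payoffs (9, 7).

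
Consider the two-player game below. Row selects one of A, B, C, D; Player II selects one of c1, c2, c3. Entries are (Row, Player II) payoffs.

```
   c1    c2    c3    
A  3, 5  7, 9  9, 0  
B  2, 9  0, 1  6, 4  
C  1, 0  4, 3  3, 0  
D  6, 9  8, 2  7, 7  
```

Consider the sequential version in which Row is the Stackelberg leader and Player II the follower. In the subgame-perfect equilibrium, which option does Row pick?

A

Work backward from Player II's decision.
- A: Player II compares 5, 9, 0 and picks c2; Row would get 7.
- B: Player II compares 9, 1, 4 and picks c1; Row would get 2.
- C: Player II compares 0, 3, 0 and picks c2; Row would get 4.
- D: Player II compares 9, 2, 7 and picks c1; Row would get 6.
Maximizing over 7, 2, 4, 6, Row chooses A. Subgame-perfect outcome: (A, c2) with payoffs (7, 9).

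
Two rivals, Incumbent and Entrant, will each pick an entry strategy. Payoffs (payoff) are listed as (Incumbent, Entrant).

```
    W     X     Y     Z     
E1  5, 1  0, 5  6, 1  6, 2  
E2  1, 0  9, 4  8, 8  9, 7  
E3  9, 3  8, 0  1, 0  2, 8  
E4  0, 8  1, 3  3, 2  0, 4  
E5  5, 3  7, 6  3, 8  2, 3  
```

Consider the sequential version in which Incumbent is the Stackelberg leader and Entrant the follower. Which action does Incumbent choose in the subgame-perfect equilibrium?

Solve by backward induction (Incumbent leads).
- E1: Entrant compares 1, 5, 1, 2 and picks X; Incumbent would get 0.
- E2: Entrant compares 0, 4, 8, 7 and picks Y; Incumbent would get 8.
- E3: Entrant compares 3, 0, 0, 8 and picks Z; Incumbent would get 2.
- E4: Entrant compares 8, 3, 2, 4 and picks W; Incumbent would get 0.
- E5: Entrant compares 3, 6, 8, 3 and picks Y; Incumbent would get 3.
Maximizing over 0, 8, 2, 0, 3, Incumbent chooses E2. Subgame-perfect outcome: (E2, Y) with payoffs (8, 8).

E2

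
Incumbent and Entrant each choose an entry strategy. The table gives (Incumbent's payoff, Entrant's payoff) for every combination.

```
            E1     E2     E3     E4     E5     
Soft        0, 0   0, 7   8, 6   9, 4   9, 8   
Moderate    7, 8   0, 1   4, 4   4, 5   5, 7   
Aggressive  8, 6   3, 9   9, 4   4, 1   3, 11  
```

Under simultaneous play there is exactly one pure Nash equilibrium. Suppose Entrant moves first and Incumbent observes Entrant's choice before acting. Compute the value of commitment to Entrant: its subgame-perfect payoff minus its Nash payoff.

1

Incumbent best-responds to each possible Entrant move:
- E1: Incumbent compares 0, 7, 8 and picks Aggressive; Entrant would get 6.
- E2: Incumbent compares 0, 0, 3 and picks Aggressive; Entrant would get 9.
- E3: Incumbent compares 8, 4, 9 and picks Aggressive; Entrant would get 4.
- E4: Incumbent compares 9, 4, 4 and picks Soft; Entrant would get 4.
- E5: Incumbent compares 9, 5, 3 and picks Soft; Entrant would get 8.
Among 6, 9, 4, 4, 8, the best is 9 at E2. Subgame-perfect outcome: (Aggressive, E2) with payoffs (3, 9).
Under simultaneous play:
Incumbent's best replies: E1→Aggressive; E2→Aggressive; E3→Aggressive; E4→Soft; E5→Soft.
Entrant's best replies: Soft→E5; Moderate→E1; Aggressive→E5.
Only (Soft, E5) has each player best-responding; Nash payoffs (9, 8).
Entrant's commitment gain: 9 − 8 = 1.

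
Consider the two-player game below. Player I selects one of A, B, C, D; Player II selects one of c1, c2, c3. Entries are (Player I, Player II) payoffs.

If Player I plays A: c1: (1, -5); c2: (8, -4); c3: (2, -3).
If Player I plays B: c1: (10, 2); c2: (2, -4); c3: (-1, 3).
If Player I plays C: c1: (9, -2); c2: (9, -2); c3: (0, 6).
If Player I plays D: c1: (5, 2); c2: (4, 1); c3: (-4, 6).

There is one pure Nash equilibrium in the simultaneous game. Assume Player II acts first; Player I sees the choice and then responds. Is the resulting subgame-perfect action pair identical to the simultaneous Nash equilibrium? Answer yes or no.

no

Player I best-responds to each possible Player II move:
- c1: BR = B, leader payoff 2.
- c2: BR = C, leader payoff -2.
- c3: BR = A, leader payoff -3.
Among 2, -2, -3, the best is 2 at c1. Subgame-perfect outcome: (B, c1) with payoffs (10, 2).
For the simultaneous game, intersect best replies.
Player I's best replies: c1→B; c2→C; c3→A.
Player II's best replies: A→c3; B→c3; C→c3; D→c3.
Only (A, c3) has each player best-responding; Nash payoffs (2, -3).
Sequential outcome (B, c1) differs from the Nash profile (A, c3).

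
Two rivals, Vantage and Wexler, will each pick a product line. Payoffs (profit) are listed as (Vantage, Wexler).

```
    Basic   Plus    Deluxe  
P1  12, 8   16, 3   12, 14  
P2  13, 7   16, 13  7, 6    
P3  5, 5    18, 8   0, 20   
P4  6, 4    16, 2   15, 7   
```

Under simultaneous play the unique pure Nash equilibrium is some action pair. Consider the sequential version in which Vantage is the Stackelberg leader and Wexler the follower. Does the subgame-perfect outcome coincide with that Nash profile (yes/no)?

Solve by backward induction (Vantage leads).
- P1 → Wexler plays Deluxe (best of 8, 3, 14); Vantage gets 12.
- P2 → Wexler plays Plus (best of 7, 13, 6); Vantage gets 16.
- P3 → Wexler plays Deluxe (best of 5, 8, 20); Vantage gets 0.
- P4 → Wexler plays Deluxe (best of 4, 2, 7); Vantage gets 15.
Among 12, 16, 0, 15, the best is 16 at P2. Subgame-perfect outcome: (P2, Plus) with payoffs (16, 13).
Now find the simultaneous Nash equilibrium.
Vantage's best replies: Basic→P2; Plus→P3; Deluxe→P4.
Wexler's best replies: P1→Deluxe; P2→Plus; P3→Deluxe; P4→Deluxe.
The unique mutual best reply is (P4, Deluxe), giving (15, 7).
Sequential outcome (P2, Plus) differs from the Nash profile (P4, Deluxe).

no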